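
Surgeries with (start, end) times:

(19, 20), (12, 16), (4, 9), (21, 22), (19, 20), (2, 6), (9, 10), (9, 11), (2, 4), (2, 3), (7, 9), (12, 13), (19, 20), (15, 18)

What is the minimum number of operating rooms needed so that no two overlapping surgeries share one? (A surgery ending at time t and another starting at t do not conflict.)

Count concurrent intervals with a sweep; the peak is the room count.
starts: [2, 2, 2, 4, 7, 9, 9, 12, 12, 15, 19, 19, 19, 21]
ends:   [3, 4, 6, 9, 9, 10, 11, 13, 16, 18, 20, 20, 20, 22]
s2→1 s2→2 s2→3  — peak 3.

3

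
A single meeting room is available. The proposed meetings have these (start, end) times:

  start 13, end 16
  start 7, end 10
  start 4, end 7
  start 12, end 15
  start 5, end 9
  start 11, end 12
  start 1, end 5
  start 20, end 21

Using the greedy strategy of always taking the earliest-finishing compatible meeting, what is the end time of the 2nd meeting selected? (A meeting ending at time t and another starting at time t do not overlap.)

Greedy by earliest finish: after sorting by end time, pick each interval compatible with the last pick.
By end time: (1,5), (4,7), (5,9), (7,10), (11,12), (12,15), (13,16), (20,21).
Pick (1,5); next start ≥ 5 → (5,9); next start ≥ 9 → (11,12); next start ≥ 12 → (12,15); next start ≥ 15 → (20,21).
Selected: (1,5) (5,9) (11,12) (12,15) (20,21)

9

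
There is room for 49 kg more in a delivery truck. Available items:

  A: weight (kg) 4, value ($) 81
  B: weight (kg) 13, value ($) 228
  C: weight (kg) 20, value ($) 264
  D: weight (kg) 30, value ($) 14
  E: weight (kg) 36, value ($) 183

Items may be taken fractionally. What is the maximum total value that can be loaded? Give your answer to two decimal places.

Ratios (sorted): A 20.25, B 17.54, C 13.20, E 5.08, D 0.47
take A (4 @ 81); take B (13 @ 228); take C (20 @ 264); take 12/36 of E → 61.00. Capacity used 49/49.
Total value = 634.00

634.00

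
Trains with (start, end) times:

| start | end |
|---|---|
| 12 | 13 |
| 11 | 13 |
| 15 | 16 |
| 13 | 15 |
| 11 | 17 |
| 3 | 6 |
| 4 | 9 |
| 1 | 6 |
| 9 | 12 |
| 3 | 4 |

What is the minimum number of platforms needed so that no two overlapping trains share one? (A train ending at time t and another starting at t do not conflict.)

The answer is the maximum number of intervals overlapping at any instant.
starts: [1, 3, 3, 4, 9, 11, 11, 12, 13, 15]
ends:   [4, 6, 6, 9, 12, 13, 13, 15, 16, 17]
s1→1 s3→2 s3→3  — peak 3.

3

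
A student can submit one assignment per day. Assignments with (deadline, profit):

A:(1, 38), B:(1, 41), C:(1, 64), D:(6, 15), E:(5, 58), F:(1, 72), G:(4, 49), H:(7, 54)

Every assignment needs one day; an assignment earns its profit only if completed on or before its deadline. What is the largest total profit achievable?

Take jobs in profit order; each goes to the latest open slot no later than its deadline.
By profit: F(d1,72), C(d1,64), E(d5,58), H(d7,54), G(d4,49), B(d1,41), A(d1,38), D(d6,15)
F→slot 1; C skipped; E→slot 5; H→slot 7; G→slot 4; B skipped; A skipped; D→slot 6.
Profit = 72 + 49 + 58 + 15 + 54 = 248

248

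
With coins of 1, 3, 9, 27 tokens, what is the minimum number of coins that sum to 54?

Use the largest denomination that fits, subtract, and repeat.
54 − 2×27→0
Total coins = 2 = 2

2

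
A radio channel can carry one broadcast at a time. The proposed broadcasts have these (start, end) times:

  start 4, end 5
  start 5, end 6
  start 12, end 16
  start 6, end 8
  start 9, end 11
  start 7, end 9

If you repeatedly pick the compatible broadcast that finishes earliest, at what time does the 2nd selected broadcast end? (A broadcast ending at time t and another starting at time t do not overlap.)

By end time: (4,5), (5,6), (6,8), (7,9), (9,11), (12,16).
Pick (4,5); next start ≥ 5 → (5,6); next start ≥ 6 → (6,8); next start ≥ 8 → (9,11); next start ≥ 11 → (12,16).
Selected: (4,5) (5,6) (6,8) (9,11) (12,16)

6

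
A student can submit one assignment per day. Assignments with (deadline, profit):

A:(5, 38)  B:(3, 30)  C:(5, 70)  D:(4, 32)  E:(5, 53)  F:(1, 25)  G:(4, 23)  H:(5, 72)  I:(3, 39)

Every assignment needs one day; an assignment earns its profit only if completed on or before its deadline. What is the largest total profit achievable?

272

Sort by profit descending; place each in the latest free slot ≤ its deadline.
Profit order: H=72 C=70 E=53 I=39 A=38 D=32 B=30 F=25 G=23
Assign: H→slot 5, C→slot 4, E→slot 3, I→slot 2, A→slot 1, D skipped, B skipped, F skipped, G skipped.
Slots: [1:A] [2:I] [3:E] [4:C] [5:H]
Profit = 38 + 39 + 53 + 70 + 72 = 272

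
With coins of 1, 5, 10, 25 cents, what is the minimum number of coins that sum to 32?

32 = 1×25 + 1×5 + 2×1
Total coins = 1 + 1 + 2 = 4

4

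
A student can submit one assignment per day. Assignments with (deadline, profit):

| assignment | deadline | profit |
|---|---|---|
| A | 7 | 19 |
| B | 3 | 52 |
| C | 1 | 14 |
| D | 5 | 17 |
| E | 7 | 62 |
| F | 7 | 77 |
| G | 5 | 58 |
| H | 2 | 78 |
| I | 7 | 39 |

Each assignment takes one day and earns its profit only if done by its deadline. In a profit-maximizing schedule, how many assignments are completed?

Take jobs in profit order; each goes to the latest open slot no later than its deadline.
By profit: H(d2,78), F(d7,77), E(d7,62), G(d5,58), B(d3,52), I(d7,39), A(d7,19), D(d5,17), C(d1,14)
H→slot 2; F→slot 7; E→slot 6; G→slot 5; B→slot 3; I→slot 4; A→slot 1; D skipped; C skipped.
7 of 9 scheduled.

7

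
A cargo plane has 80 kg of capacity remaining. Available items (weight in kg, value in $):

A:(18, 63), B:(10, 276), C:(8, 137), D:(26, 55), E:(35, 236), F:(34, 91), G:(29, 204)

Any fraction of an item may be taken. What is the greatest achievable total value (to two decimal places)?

839.51

Greedy by value/weight ratio, highest first.
Ratios (sorted): B 27.60, C 17.12, G 7.03, E 6.74, A 3.50, F 2.68, D 2.12
take B (10 @ 276); take C (8 @ 137); take G (29 @ 204); take 33/35 of E → 222.51. Capacity used 80/80.
Total value = 839.51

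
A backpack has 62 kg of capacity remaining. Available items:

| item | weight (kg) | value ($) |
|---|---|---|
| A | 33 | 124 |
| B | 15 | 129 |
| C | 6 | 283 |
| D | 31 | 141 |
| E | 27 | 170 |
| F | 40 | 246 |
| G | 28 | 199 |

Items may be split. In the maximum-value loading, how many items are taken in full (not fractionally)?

Order: C (283/6=47.17) > B (129/15=8.60) > G (199/28=7.11) > E (170/27=6.30) > F (246/40=6.15) > D (141/31=4.55) > A (124/33=3.76)
Fill: take C (6 @ 283) → take B (15 @ 129) → take G (28 @ 199) → take 13/27 of E → 81.85; 62/62 used.
3 item(s) taken whole; one partial (take 13/27 of E).

3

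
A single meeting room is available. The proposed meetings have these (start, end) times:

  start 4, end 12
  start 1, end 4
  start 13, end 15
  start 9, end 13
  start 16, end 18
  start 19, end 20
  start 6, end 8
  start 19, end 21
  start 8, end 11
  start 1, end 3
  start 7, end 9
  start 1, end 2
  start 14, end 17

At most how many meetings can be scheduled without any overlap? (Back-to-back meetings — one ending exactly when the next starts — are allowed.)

Greedy by earliest finish: after sorting by end time, pick each interval compatible with the last pick.
By end time: (1,2), (1,3), (1,4), (6,8), (7,9), (8,11), (4,12), (9,13), (13,15), (14,17), (16,18), (19,20), (19,21).
Pick (1,2); next start ≥ 2 → (6,8); next start ≥ 8 → (8,11); next start ≥ 11 → (13,15); next start ≥ 15 → (16,18); next start ≥ 18 → (19,20).
Selected 6 meetings.

6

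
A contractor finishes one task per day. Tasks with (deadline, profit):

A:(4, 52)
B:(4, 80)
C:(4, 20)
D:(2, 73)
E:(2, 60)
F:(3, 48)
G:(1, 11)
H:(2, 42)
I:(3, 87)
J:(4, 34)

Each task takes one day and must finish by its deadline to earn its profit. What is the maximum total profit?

By profit: I(d3,87), B(d4,80), D(d2,73), E(d2,60), A(d4,52), F(d3,48), H(d2,42), J(d4,34), C(d4,20), G(d1,11)
I→slot 3; B→slot 4; D→slot 2; E→slot 1; A skipped; F skipped; H skipped; J skipped; C skipped; G skipped.
Profit = 60 + 73 + 87 + 80 = 300

300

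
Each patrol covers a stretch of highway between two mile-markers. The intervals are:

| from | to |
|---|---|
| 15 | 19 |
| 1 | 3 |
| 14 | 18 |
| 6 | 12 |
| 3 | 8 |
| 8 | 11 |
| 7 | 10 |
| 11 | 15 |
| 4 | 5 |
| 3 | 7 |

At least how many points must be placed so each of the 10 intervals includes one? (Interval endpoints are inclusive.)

4

Process intervals by earliest right end; each time one isn't hit yet, stab at its right endpoint.
Sorted: [1,3] [4,5] [3,7] [3,8] [7,10] [8,11] [6,12] [11,15] [14,18] [15,19]
{[1,3]} hit by 3; {[4,5],[3,7],[3,8]} hit by 5; {[7,10],[8,11],[6,12]} hit by 10; {[11,15],[14,18],[15,19]} hit by 15.
Points: 3, 5, 10, 15 (4 total).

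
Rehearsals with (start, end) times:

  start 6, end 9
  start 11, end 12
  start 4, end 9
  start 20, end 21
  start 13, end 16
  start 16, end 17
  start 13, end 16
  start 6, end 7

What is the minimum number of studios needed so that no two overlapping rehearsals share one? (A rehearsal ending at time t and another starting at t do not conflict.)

3

Events (time:±→running): 4:+→1 6:+→2 6:+→3 … peak 3.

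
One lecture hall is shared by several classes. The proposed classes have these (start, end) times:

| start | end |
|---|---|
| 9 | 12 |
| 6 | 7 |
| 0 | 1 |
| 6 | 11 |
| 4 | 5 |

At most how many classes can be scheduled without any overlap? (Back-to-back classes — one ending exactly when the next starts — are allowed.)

Greedy by earliest finish: after sorting by end time, pick each interval compatible with the last pick.
Sorted by end: (0,1)  (4,5)  (6,7)  (6,11)  (9,12)
take (0,1); take (4,5); take (6,7); take (9,12).
Selected 4 classes.

4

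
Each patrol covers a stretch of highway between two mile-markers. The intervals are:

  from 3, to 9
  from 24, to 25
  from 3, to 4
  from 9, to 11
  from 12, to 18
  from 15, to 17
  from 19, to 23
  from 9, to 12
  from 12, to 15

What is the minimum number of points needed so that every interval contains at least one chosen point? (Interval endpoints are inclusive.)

Process intervals by earliest right end; each time one isn't hit yet, stab at its right endpoint.
By right end: [3,4]  [3,9]  [9,11]  [9,12]  [12,15]  [15,17]  [12,18]  [19,23]  [24,25]
[3,4] uncovered → point at 4; [9,11] uncovered → point at 11; [12,15] uncovered → point at 15; [19,23] uncovered → point at 23; [24,25] uncovered → point at 25.
Points: 4, 11, 15, 23, 25 (5 total).

5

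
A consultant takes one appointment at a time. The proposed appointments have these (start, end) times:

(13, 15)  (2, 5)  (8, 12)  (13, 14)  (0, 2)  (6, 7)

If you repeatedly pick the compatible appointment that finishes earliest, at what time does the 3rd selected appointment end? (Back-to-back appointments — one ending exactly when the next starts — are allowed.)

7

Order by finish time; keep every interval that doesn't clash with the previous kept one.
Sorted by end: (0,2)  (2,5)  (6,7)  (8,12)  (13,14)  (13,15)
take (0,2); take (2,5); take (6,7); take (8,12); take (13,14).
Selected: (0,2) (2,5) (6,7) (8,12) (13,14)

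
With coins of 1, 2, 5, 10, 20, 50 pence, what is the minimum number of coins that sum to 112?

4

112 − 2×50→12 − 1×10→2 − 1×2→0
Total coins = 2 + 1 + 1 = 4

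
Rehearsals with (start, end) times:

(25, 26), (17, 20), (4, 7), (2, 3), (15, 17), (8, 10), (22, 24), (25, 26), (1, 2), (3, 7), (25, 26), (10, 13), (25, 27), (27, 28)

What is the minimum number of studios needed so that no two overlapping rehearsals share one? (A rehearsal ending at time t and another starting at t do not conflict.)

4

Count concurrent intervals with a sweep; the peak is the room count.
starts: [1, 2, 3, 4, 8, 10, 15, 17, 22, 25, 25, 25, 25, 27]
ends:   [2, 3, 7, 7, 10, 13, 17, 20, 24, 26, 26, 26, 27, 28]
s1→1 e2→0 s2→1 e3→0 s3→1 s4→2 e7→1 e7→0 s8→1 e10→0 s10→1 e13→0 s15→1 e17→0 s17→1 e20→0 s22→1 e24→0 s25→1 s25→2 s25→3 s25→4  — peak 4.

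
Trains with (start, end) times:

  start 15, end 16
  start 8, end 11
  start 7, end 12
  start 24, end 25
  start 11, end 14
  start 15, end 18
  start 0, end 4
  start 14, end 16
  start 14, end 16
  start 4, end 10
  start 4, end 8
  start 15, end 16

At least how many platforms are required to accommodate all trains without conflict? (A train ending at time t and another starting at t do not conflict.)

The answer is the maximum number of intervals overlapping at any instant.
Events (time:±→running): 0:+→1 4:-→0 4:+→1 4:+→2 7:+→3 8:-→2 8:+→3 10:-→2 11:-→1 11:+→2 12:-→1 14:-→0 14:+→1 14:+→2 15:+→3 15:+→4 15:+→5 … peak 5.

5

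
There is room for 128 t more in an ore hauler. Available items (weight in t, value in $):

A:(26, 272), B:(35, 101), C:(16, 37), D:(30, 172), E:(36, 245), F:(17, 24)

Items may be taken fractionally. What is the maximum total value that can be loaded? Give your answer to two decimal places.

Ratios (sorted): A 10.46, E 6.81, D 5.73, B 2.89, C 2.31, F 1.41
take A (26 @ 272); take E (36 @ 245); take D (30 @ 172); take B (35 @ 101); take 1/16 of C → 2.31. Capacity used 128/128.
Total value = 792.31

792.31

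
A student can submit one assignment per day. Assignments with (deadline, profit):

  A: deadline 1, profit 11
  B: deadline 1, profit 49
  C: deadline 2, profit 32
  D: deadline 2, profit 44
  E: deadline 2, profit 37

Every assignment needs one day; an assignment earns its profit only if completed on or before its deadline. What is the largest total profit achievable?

93

By profit: B(d1,49), D(d2,44), E(d2,37), C(d2,32), A(d1,11)
B→slot 1; D→slot 2; E skipped; C skipped; A skipped.
Profit = 49 + 44 = 93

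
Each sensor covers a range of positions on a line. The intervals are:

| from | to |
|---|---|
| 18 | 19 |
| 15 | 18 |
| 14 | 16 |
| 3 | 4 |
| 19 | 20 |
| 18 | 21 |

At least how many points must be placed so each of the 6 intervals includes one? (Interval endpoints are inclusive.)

Sort by right endpoint; whenever an interval is uncovered, place a point at its right end.
Sorted: [3,4] [14,16] [15,18] [18,19] [19,20] [18,21]
{[3,4]} hit by 4; {[14,16],[15,18]} hit by 16; {[18,19],[19,20],[18,21]} hit by 19.
Points: 4, 16, 19 (3 total).

3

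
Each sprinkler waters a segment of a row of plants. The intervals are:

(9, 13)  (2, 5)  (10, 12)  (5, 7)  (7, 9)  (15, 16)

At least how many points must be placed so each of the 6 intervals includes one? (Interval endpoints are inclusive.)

4

Sort by right endpoint; whenever an interval is uncovered, place a point at its right end.
Sorted: [2,5] [5,7] [7,9] [10,12] [9,13] [15,16]
{[2,5],[5,7]} hit by 5; {[7,9]} hit by 9; {[10,12],[9,13]} hit by 12; {[15,16]} hit by 16.
Points: 5, 9, 12, 16 (4 total).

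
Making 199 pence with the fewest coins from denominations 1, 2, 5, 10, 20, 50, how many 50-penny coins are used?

Greedy: take as many of the largest coin as possible, then repeat with the remainder.
199 = 3×50 + 2×20 + 1×5 + 2×2
Count of 50: 3

3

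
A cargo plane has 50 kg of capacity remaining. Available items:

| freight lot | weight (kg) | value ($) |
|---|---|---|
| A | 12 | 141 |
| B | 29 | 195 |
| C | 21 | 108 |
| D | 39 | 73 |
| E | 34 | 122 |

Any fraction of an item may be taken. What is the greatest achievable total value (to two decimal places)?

Order: A (141/12=11.75) > B (195/29=6.72) > C (108/21=5.14) > E (122/34=3.59) > D (73/39=1.87)
Fill: take A (12 @ 141) → take B (29 @ 195) → take 9/21 of C → 46.29; 50/50 used.
Total value = 382.29

382.29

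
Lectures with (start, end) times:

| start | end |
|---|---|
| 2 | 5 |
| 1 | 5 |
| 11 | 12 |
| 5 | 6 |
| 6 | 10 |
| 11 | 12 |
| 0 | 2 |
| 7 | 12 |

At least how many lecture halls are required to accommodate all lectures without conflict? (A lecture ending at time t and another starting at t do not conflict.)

Count concurrent intervals with a sweep; the peak is the room count.
Events (time:±→running): 0:+→1 1:+→2 2:-→1 2:+→2 5:-→1 5:-→0 5:+→1 6:-→0 6:+→1 7:+→2 10:-→1 11:+→2 11:+→3 … peak 3.

3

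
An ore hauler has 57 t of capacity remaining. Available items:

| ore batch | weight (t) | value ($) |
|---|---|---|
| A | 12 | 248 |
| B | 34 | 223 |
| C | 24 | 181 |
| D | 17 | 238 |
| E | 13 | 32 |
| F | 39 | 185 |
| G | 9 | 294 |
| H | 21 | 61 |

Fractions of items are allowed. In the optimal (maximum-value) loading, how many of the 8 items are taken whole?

3

Order: G (294/9=32.67) > A (248/12=20.67) > D (238/17=14.00) > C (181/24=7.54) > B (223/34=6.56) > F (185/39=4.74) > H (61/21=2.90) > E (32/13=2.46)
Fill: take G (9 @ 294) → take A (12 @ 248) → take D (17 @ 238) → take 19/24 of C → 143.29; 57/57 used.
3 item(s) taken whole; one partial (take 19/24 of C).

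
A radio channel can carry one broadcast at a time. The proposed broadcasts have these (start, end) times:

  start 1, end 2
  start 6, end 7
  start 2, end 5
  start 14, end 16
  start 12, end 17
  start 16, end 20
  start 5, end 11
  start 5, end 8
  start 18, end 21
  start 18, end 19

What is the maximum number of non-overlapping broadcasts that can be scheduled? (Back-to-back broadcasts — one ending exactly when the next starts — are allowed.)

By end time: (1,2), (2,5), (6,7), (5,8), (5,11), (14,16), (12,17), (18,19), (16,20), (18,21).
Pick (1,2); next start ≥ 2 → (2,5); next start ≥ 5 → (6,7); next start ≥ 7 → (14,16); next start ≥ 16 → (18,19).
Selected 5 broadcasts.

5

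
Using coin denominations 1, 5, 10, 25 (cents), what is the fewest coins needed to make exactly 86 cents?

86 = 3×25 + 1×10 + 1×1
Total coins = 3 + 1 + 1 = 5

5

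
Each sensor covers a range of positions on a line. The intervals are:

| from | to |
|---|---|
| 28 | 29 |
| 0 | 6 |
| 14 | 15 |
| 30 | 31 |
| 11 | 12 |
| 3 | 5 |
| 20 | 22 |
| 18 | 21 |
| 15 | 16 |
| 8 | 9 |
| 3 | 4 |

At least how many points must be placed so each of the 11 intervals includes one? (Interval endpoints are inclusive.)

7

Sorted: [3,4] [3,5] [0,6] [8,9] [11,12] [14,15] [15,16] [18,21] [20,22] [28,29] [30,31]
{[3,4],[3,5],[0,6]} hit by 4; {[8,9]} hit by 9; {[11,12]} hit by 12; {[14,15],[15,16]} hit by 15; {[18,21],[20,22]} hit by 21; {[28,29]} hit by 29; {[30,31]} hit by 31.
Points: 4, 9, 12, 15, 21, 29, 31 (7 total).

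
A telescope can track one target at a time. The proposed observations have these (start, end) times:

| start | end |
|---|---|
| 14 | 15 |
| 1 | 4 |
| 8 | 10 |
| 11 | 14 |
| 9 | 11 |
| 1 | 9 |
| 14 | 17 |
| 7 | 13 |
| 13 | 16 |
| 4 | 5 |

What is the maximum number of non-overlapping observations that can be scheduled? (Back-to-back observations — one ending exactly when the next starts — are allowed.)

5

Order by finish time; keep every interval that doesn't clash with the previous kept one.
Sorted by end: (1,4)  (4,5)  (1,9)  (8,10)  (9,11)  (7,13)  (11,14)  (14,15)  (13,16)  (14,17)
take (1,4); take (4,5); take (8,10); skip (7,13); take (11,14); take (14,15).
Selected 5 observations.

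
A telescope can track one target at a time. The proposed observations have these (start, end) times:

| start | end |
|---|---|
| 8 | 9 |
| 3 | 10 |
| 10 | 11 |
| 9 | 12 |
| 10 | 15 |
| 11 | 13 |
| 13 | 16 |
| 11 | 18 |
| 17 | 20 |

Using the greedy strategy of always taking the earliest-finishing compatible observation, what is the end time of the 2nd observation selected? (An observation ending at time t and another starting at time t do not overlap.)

Order by finish time; keep every interval that doesn't clash with the previous kept one.
Sorted by end: (8,9)  (3,10)  (10,11)  (9,12)  (11,13)  (10,15)  (13,16)  (11,18)  (17,20)
take (8,9); take (10,11); take (11,13); take (13,16); take (17,20).
Selected: (8,9) (10,11) (11,13) (13,16) (17,20)

11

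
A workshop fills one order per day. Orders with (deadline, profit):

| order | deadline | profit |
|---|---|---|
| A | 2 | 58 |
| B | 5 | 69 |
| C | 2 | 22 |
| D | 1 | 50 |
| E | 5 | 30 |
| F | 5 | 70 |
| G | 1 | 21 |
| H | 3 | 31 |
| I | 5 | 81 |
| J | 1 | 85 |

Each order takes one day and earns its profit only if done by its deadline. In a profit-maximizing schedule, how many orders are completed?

By profit: J(d1,85), I(d5,81), F(d5,70), B(d5,69), A(d2,58), D(d1,50), H(d3,31), E(d5,30), C(d2,22), G(d1,21)
J→slot 1; I→slot 5; F→slot 4; B→slot 3; A→slot 2; D skipped; H skipped; E skipped; C skipped; G skipped.
5 of 10 scheduled.

5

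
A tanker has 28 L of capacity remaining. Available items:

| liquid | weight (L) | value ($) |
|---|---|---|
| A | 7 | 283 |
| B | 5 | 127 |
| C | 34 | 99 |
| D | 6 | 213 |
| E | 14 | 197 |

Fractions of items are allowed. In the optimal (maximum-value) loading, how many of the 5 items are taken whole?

Ratios (sorted): A 40.43, D 35.50, B 25.40, E 14.07, C 2.91
take A (7 @ 283); take D (6 @ 213); take B (5 @ 127); take 10/14 of E → 140.71. Capacity used 28/28.
3 item(s) taken whole; one partial (take 10/14 of E).

3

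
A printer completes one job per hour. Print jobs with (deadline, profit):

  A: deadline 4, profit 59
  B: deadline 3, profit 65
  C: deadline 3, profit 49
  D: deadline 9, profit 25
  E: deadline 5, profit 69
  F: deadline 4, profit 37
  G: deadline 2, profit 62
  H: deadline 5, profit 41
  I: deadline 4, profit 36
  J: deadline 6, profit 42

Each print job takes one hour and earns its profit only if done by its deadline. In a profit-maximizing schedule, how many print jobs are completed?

By profit: E(d5,69), B(d3,65), G(d2,62), A(d4,59), C(d3,49), J(d6,42), H(d5,41), F(d4,37), I(d4,36), D(d9,25)
E→slot 5; B→slot 3; G→slot 2; A→slot 4; C→slot 1; J→slot 6; H skipped; F skipped; I skipped; D→slot 9.
7 of 10 scheduled.

7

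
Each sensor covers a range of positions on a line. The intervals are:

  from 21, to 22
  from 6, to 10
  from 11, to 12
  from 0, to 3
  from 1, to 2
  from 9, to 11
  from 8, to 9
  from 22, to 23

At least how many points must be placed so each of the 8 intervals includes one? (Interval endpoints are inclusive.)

4

Process intervals by earliest right end; each time one isn't hit yet, stab at its right endpoint.
Sorted: [1,2] [0,3] [8,9] [6,10] [9,11] [11,12] [21,22] [22,23]
{[1,2],[0,3]} hit by 2; {[8,9],[6,10],[9,11]} hit by 9; {[11,12]} hit by 12; {[21,22],[22,23]} hit by 22.
Points: 2, 9, 12, 22 (4 total).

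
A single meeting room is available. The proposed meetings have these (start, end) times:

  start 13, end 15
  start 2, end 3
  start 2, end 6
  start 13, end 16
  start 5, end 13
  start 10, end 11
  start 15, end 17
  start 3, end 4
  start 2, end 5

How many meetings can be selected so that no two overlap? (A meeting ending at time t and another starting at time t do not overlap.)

Sort by end time and greedily take each interval whose start is ≥ the last chosen end.
By end time: (2,3), (3,4), (2,5), (2,6), (10,11), (5,13), (13,15), (13,16), (15,17).
Pick (2,3); next start ≥ 3 → (3,4); next start ≥ 4 → (10,11); next start ≥ 11 → (13,15); next start ≥ 15 → (15,17).
Selected 5 meetings.

5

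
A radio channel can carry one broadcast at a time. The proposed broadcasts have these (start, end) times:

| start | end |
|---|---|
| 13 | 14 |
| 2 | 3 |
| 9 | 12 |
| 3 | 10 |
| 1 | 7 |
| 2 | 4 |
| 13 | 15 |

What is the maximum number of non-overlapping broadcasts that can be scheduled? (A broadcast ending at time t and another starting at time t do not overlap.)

Order by finish time; keep every interval that doesn't clash with the previous kept one.
By end time: (2,3), (2,4), (1,7), (3,10), (9,12), (13,14), (13,15).
Pick (2,3); next start ≥ 3 → (3,10); next start ≥ 10 → (13,14).
Selected 3 broadcasts.

3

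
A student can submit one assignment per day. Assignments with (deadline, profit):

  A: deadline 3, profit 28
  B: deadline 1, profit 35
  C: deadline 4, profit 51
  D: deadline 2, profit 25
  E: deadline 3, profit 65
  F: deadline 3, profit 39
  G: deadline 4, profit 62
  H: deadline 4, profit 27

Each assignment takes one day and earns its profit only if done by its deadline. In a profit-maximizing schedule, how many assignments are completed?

Take jobs in profit order; each goes to the latest open slot no later than its deadline.
By profit: E(d3,65), G(d4,62), C(d4,51), F(d3,39), B(d1,35), A(d3,28), H(d4,27), D(d2,25)
E→slot 3; G→slot 4; C→slot 2; F→slot 1; B skipped; A skipped; H skipped; D skipped.
4 of 8 scheduled.

4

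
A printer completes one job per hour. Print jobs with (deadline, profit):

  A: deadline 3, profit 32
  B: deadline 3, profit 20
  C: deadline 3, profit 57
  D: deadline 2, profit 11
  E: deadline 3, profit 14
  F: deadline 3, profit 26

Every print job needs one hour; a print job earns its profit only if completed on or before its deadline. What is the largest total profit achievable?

Take jobs in profit order; each goes to the latest open slot no later than its deadline.
Profit order: C=57 A=32 F=26 B=20 E=14 D=11
Assign: C→slot 3, A→slot 2, F→slot 1, B skipped, E skipped, D skipped.
Slots: [1:F] [2:A] [3:C]
Profit = 26 + 32 + 57 = 115

115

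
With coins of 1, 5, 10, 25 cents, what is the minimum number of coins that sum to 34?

6

Use the largest denomination that fits, subtract, and repeat.
34 − 1×25→9 − 1×5→4 − 4×1→0
Total coins = 1 + 1 + 4 = 6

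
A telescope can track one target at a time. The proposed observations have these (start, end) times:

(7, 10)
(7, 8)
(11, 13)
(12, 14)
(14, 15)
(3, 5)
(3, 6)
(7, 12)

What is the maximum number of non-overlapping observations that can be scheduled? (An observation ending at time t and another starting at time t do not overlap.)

4

Greedy by earliest finish: after sorting by end time, pick each interval compatible with the last pick.
By end time: (3,5), (3,6), (7,8), (7,10), (7,12), (11,13), (12,14), (14,15).
Pick (3,5); next start ≥ 5 → (7,8); next start ≥ 8 → (11,13); next start ≥ 13 → (14,15).
Selected 4 observations.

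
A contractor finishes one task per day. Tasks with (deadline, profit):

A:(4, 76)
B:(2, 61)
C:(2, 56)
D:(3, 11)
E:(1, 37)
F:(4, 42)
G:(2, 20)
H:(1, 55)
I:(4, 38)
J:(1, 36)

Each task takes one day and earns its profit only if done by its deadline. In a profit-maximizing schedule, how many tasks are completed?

Sort by profit descending; place each in the latest free slot ≤ its deadline.
Profit order: A=76 B=61 C=56 H=55 F=42 I=38 E=37 J=36 G=20 D=11
Assign: A→slot 4, B→slot 2, C→slot 1, H skipped, F→slot 3, I skipped, E skipped, J skipped, G skipped, D skipped.
Slots: [1:C] [2:B] [3:F] [4:A]
4 of 10 scheduled.

4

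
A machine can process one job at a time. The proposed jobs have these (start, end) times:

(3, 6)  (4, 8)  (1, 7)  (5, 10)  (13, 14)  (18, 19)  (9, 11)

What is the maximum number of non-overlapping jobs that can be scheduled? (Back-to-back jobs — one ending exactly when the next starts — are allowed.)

4

Order by finish time; keep every interval that doesn't clash with the previous kept one.
Sorted by end: (3,6)  (1,7)  (4,8)  (5,10)  (9,11)  (13,14)  (18,19)
take (3,6); take (9,11); take (13,14); take (18,19).
Selected 4 jobs.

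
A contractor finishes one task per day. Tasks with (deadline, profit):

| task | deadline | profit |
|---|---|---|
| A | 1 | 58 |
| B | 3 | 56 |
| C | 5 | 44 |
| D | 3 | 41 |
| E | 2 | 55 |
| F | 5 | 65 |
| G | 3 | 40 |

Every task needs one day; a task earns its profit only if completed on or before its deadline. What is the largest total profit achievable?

278

By profit: F(d5,65), A(d1,58), B(d3,56), E(d2,55), C(d5,44), D(d3,41), G(d3,40)
F→slot 5; A→slot 1; B→slot 3; E→slot 2; C→slot 4; D skipped; G skipped.
Profit = 58 + 55 + 56 + 44 + 65 = 278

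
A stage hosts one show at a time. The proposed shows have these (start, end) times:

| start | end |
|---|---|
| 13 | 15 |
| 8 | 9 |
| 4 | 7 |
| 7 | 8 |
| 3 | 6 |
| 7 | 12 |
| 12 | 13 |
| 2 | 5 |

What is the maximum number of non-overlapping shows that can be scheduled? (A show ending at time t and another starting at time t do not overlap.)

5

By end time: (2,5), (3,6), (4,7), (7,8), (8,9), (7,12), (12,13), (13,15).
Pick (2,5); next start ≥ 5 → (7,8); next start ≥ 8 → (8,9); next start ≥ 9 → (12,13); next start ≥ 13 → (13,15).
Selected 5 shows.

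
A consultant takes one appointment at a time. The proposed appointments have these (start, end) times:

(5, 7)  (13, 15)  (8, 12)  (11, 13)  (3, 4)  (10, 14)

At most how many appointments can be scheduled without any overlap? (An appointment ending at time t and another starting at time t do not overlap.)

4

Greedy by earliest finish: after sorting by end time, pick each interval compatible with the last pick.
Sorted by end: (3,4)  (5,7)  (8,12)  (11,13)  (10,14)  (13,15)
take (3,4); take (5,7); take (8,12); take (13,15).
Selected 4 appointments.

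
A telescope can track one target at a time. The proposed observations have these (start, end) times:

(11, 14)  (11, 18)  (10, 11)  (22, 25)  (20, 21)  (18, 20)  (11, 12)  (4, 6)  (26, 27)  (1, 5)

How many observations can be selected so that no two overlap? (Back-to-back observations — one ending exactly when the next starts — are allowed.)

By end time: (1,5), (4,6), (10,11), (11,12), (11,14), (11,18), (18,20), (20,21), (22,25), (26,27).
Pick (1,5); next start ≥ 5 → (10,11); next start ≥ 11 → (11,12); next start ≥ 12 → (18,20); next start ≥ 20 → (20,21); next start ≥ 21 → (22,25); next start ≥ 25 → (26,27).
Selected 7 observations.

7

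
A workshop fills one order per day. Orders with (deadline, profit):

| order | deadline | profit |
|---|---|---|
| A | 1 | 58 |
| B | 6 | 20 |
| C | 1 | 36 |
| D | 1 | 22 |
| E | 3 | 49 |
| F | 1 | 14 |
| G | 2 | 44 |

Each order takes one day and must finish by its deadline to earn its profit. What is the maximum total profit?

171

Profit order: A=58 E=49 G=44 C=36 D=22 B=20 F=14
Assign: A→slot 1, E→slot 3, G→slot 2, C skipped, D skipped, B→slot 6, F skipped.
Slots: [1:A] [2:G] [3:E] [6:B]
Profit = 58 + 44 + 49 + 20 = 171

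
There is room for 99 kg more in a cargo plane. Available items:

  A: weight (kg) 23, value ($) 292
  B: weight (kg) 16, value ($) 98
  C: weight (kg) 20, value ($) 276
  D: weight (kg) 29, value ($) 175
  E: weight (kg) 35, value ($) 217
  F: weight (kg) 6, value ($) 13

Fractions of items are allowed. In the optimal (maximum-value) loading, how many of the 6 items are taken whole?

4

Sort by value per unit weight and fill in that order.
Ratios (sorted): C 13.80, A 12.70, E 6.20, B 6.12, D 6.03, F 2.17
take C (20 @ 276); take A (23 @ 292); take E (35 @ 217); take B (16 @ 98); take 5/29 of D → 30.17. Capacity used 99/99.
4 item(s) taken whole; one partial (take 5/29 of D).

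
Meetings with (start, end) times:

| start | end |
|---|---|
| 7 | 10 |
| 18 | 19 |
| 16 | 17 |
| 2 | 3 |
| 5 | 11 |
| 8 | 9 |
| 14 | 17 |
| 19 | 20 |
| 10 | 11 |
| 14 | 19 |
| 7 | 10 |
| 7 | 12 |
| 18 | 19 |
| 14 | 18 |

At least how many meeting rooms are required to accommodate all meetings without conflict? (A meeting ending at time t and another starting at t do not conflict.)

Count concurrent intervals with a sweep; the peak is the room count.
starts: [2, 5, 7, 7, 7, 8, 10, 14, 14, 14, 16, 18, 18, 19]
ends:   [3, 9, 10, 10, 11, 11, 12, 17, 17, 18, 19, 19, 19, 20]
s2→1 e3→0 s5→1 s7→2 s7→3 s7→4 s8→5  — peak 5.

5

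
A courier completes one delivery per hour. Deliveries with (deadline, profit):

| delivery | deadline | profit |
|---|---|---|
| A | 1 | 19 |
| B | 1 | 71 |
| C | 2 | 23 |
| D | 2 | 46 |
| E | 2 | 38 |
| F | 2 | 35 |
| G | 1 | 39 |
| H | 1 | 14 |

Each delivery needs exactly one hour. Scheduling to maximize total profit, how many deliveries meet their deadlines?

Take jobs in profit order; each goes to the latest open slot no later than its deadline.
By profit: B(d1,71), D(d2,46), G(d1,39), E(d2,38), F(d2,35), C(d2,23), A(d1,19), H(d1,14)
B→slot 1; D→slot 2; G skipped; E skipped; F skipped; C skipped; A skipped; H skipped.
2 of 8 scheduled.

2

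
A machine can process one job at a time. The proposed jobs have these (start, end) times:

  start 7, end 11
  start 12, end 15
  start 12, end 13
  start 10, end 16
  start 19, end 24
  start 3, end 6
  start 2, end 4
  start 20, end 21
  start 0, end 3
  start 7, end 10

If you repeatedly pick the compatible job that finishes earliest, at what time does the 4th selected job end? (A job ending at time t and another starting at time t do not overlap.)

Order by finish time; keep every interval that doesn't clash with the previous kept one.
Sorted by end: (0,3)  (2,4)  (3,6)  (7,10)  (7,11)  (12,13)  (12,15)  (10,16)  (20,21)  (19,24)
take (0,3); take (3,6); take (7,10); skip (7,11); take (12,13); take (20,21); skip (19,24).
Selected: (0,3) (3,6) (7,10) (12,13) (20,21)

13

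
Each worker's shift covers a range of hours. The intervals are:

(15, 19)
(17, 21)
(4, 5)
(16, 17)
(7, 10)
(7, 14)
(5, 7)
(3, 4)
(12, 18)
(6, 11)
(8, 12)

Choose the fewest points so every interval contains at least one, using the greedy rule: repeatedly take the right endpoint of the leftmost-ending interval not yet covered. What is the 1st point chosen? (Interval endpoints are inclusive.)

4

Process intervals by earliest right end; each time one isn't hit yet, stab at its right endpoint.
By right end: [3,4]  [4,5]  [5,7]  [7,10]  [6,11]  [8,12]  [7,14]  [16,17]  [12,18]  [15,19]  [17,21]
[3,4] uncovered → point at 4; [5,7] uncovered → point at 7; [8,12] uncovered → point at 12; [16,17] uncovered → point at 17.
Points: 4, 7, 12, 17 (4 total).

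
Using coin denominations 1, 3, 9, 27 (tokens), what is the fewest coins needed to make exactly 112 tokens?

112 = 4×27 + 1×3 + 1×1
Total coins = 4 + 1 + 1 = 6

6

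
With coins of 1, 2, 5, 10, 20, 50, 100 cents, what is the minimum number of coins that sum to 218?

6

218 − 2×100→18 − 1×10→8 − 1×5→3 − 1×2→1 − 1×1→0
Total coins = 2 + 1 + 1 + 1 + 1 = 6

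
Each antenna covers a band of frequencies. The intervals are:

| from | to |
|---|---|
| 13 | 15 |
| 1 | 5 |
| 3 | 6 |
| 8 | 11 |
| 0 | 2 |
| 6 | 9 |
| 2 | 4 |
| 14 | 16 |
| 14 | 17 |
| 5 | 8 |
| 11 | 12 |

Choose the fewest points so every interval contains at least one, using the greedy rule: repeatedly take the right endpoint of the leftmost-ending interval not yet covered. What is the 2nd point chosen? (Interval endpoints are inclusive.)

6

By right end: [0,2]  [2,4]  [1,5]  [3,6]  [5,8]  [6,9]  [8,11]  [11,12]  [13,15]  [14,16]  [14,17]
[0,2] uncovered → point at 2; [3,6] uncovered → point at 6; [8,11] uncovered → point at 11; [13,15] uncovered → point at 15.
Points: 2, 6, 11, 15 (4 total).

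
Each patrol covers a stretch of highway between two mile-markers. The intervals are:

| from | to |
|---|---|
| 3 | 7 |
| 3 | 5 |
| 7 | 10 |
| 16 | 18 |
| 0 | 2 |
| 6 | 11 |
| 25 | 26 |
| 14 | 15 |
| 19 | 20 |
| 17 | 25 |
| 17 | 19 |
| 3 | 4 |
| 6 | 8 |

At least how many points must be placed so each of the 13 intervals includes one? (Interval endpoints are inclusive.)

7

Sorted: [0,2] [3,4] [3,5] [3,7] [6,8] [7,10] [6,11] [14,15] [16,18] [17,19] [19,20] [17,25] [25,26]
{[0,2]} hit by 2; {[3,4],[3,5],[3,7]} hit by 4; {[6,8],[7,10],[6,11]} hit by 8; {[14,15]} hit by 15; {[16,18],[17,19]} hit by 18; {[19,20],[17,25]} hit by 20; {[25,26]} hit by 26.
Points: 2, 4, 8, 15, 18, 20, 26 (7 total).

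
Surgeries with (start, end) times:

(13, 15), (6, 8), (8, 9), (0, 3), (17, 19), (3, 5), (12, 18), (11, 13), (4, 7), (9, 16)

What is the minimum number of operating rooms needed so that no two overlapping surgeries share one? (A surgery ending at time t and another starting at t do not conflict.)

Count concurrent intervals with a sweep; the peak is the room count.
starts: [0, 3, 4, 6, 8, 9, 11, 12, 13, 17]
ends:   [3, 5, 7, 8, 9, 13, 15, 16, 18, 19]
s0→1 e3→0 s3→1 s4→2 e5→1 s6→2 e7→1 e8→0 s8→1 e9→0 s9→1 s11→2 s12→3  — peak 3.

3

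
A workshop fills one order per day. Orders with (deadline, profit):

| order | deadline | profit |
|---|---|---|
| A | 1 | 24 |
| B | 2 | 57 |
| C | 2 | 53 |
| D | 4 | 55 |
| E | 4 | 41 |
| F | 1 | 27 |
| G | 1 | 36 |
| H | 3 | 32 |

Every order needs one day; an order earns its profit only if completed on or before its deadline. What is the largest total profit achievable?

Profit order: B=57 D=55 C=53 E=41 G=36 H=32 F=27 A=24
Assign: B→slot 2, D→slot 4, C→slot 1, E→slot 3, G skipped, H skipped, F skipped, A skipped.
Slots: [1:C] [2:B] [3:E] [4:D]
Profit = 53 + 57 + 41 + 55 = 206

206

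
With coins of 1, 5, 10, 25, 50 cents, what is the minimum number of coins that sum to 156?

Use the largest denomination that fits, subtract, and repeat.
156 − 3×50→6 − 1×5→1 − 1×1→0
Total coins = 3 + 1 + 1 = 5

5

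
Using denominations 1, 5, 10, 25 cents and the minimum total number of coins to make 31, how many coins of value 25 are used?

31 = 1×25 + 1×5 + 1×1
Count of 25: 1

1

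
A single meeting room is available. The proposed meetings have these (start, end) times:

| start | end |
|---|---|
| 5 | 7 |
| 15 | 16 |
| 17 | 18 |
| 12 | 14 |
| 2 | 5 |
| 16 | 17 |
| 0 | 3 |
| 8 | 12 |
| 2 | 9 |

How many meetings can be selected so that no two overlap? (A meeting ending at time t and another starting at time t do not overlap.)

7

Order by finish time; keep every interval that doesn't clash with the previous kept one.
Sorted by end: (0,3)  (2,5)  (5,7)  (2,9)  (8,12)  (12,14)  (15,16)  (16,17)  (17,18)
take (0,3); take (5,7); skip (2,9); take (8,12); take (12,14); take (15,16); take (16,17); take (17,18).
Selected 7 meetings.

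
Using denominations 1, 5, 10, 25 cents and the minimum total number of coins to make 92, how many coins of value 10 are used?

1

Greedy: take as many of the largest coin as possible, then repeat with the remainder.
92 − 3×25→17 − 1×10→7 − 1×5→2 − 2×1→0
Count of 10: 1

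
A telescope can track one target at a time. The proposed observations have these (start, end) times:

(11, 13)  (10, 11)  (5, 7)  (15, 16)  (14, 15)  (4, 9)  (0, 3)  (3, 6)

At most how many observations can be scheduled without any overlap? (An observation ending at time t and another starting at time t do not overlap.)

6

Greedy by earliest finish: after sorting by end time, pick each interval compatible with the last pick.
Sorted by end: (0,3)  (3,6)  (5,7)  (4,9)  (10,11)  (11,13)  (14,15)  (15,16)
take (0,3); take (3,6); skip (5,7); skip (4,9); take (10,11); take (11,13); take (14,15); take (15,16).
Selected 6 observations.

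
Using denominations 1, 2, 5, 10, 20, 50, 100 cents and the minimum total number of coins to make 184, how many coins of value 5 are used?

184 = 1×100 + 1×50 + 1×20 + 1×10 + 2×2
Count of 5: 0

0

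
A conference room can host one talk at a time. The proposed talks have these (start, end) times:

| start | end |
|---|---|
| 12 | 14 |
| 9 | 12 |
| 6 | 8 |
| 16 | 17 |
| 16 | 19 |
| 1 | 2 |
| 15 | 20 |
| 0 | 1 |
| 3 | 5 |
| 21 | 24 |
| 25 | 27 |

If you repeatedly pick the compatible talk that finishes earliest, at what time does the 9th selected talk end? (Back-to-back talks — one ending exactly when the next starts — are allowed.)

27

Order by finish time; keep every interval that doesn't clash with the previous kept one.
Sorted by end: (0,1)  (1,2)  (3,5)  (6,8)  (9,12)  (12,14)  (16,17)  (16,19)  (15,20)  (21,24)  (25,27)
take (0,1); take (1,2); take (3,5); take (6,8); take (9,12); take (12,14); take (16,17); skip (16,19); skip (15,20); take (21,24); take (25,27).
Selected: (0,1) (1,2) (3,5) (6,8) (9,12) (12,14) (16,17) (21,24) (25,27)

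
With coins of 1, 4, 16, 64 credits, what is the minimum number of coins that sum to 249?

9

249 = 3×64 + 3×16 + 2×4 + 1×1
Total coins = 3 + 3 + 2 + 1 = 9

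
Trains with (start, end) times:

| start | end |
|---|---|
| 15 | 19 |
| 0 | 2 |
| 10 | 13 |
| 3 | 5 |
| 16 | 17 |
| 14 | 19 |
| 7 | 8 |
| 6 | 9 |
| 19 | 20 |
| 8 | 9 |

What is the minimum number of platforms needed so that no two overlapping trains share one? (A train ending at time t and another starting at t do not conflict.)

3

The answer is the maximum number of intervals overlapping at any instant.
Events (time:±→running): 0:+→1 2:-→0 3:+→1 5:-→0 6:+→1 7:+→2 8:-→1 8:+→2 9:-→1 9:-→0 10:+→1 13:-→0 14:+→1 15:+→2 16:+→3 … peak 3.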